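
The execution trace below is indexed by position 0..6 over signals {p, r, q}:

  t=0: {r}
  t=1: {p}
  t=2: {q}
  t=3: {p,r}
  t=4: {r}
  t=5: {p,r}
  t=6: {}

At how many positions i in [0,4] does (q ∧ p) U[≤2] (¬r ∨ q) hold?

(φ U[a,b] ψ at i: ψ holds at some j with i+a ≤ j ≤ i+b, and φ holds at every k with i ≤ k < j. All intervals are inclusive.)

2

Evaluate at each i in [0,4]:
  i=0: ✗ (lhs fails at k=0 before rhs at j=1)
  i=1: ✓ (rhs at j=1)
  i=2: ✓ (rhs at j=2)
  i=3: ✗ (no rhs in [3,5])
  i=4: ✗ (lhs fails at k=4 before rhs at j=6)
Positions where it holds: {1, 2} → 2.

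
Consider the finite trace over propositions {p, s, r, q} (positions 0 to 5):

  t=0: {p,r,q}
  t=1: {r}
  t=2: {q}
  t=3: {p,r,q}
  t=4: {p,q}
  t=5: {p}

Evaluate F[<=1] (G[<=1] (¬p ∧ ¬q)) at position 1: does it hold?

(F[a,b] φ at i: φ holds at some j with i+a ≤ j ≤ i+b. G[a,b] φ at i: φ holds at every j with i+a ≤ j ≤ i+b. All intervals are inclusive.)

Check G[<=1] (¬p ∧ ¬q) at each j in [1,2]:
  j=1: fails at 2
  j=2: fails at 2
No position in the window satisfies it → formula fails.

Does not hold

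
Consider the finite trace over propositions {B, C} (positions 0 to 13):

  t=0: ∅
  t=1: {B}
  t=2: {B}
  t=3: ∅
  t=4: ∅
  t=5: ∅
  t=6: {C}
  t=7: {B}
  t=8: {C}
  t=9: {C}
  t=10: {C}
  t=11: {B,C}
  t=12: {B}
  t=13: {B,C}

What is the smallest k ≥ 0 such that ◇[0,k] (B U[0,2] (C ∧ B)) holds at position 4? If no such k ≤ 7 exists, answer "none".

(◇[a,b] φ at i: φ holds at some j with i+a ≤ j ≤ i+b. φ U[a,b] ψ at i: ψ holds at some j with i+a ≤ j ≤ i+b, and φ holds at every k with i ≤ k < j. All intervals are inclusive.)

Scan j = 4,5,… for (B U[0,2] (C ∧ B)):
  j=4: fails
  j=5: fails
  j=6: fails
  j=7: fails
  j=8: fails
  j=9: fails
  j=10: fails
  j=11: holds
First hit at j=11, so smallest k = 11-4 = 7.

7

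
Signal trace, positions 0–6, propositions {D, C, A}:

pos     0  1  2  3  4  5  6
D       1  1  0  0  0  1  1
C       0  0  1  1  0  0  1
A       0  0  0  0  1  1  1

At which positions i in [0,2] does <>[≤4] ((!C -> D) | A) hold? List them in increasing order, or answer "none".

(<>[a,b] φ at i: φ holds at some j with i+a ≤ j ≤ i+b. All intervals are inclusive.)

0, 1, 2

Evaluate at each i in [0,2]:
  i=0: ✓ (witness j=0)
  i=1: ✓ (witness j=1)
  i=2: ✓ (witness j=2)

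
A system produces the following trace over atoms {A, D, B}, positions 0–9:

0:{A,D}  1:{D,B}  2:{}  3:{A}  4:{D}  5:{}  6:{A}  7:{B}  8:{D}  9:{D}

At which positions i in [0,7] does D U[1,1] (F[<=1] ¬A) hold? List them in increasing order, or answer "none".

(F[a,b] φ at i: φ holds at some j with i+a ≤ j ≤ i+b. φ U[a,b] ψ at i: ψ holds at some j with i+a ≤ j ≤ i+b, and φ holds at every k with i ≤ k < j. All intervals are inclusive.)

Evaluate at each i in [0,7]:
  i=0: ✓ (rhs at j=1; lhs holds on [0,0])
  i=1: ✓ (rhs at j=2; lhs holds on [1,1])
  i=2: ✗ (lhs fails at k=2 before rhs at j=3)
  i=3: ✗ (lhs fails at k=3 before rhs at j=4)
  i=4: ✓ (rhs at j=5; lhs holds on [4,4])
  i=5: ✗ (lhs fails at k=5 before rhs at j=6)
  i=6: ✗ (lhs fails at k=6 before rhs at j=7)
  i=7: ✗ (lhs fails at k=7 before rhs at j=8)

0, 1, 4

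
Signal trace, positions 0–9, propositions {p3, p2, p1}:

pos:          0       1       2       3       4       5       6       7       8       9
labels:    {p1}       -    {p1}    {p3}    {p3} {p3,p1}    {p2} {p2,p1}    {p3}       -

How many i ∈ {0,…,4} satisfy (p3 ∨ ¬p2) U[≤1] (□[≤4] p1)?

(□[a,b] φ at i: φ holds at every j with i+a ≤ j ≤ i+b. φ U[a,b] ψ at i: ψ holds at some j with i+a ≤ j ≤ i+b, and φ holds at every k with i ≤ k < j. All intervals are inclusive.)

Evaluate at each i in [0,4]:
  i=0: ✗ (no rhs in [0,1])
  i=1: ✗ (no rhs in [1,2])
  i=2: ✗ (no rhs in [2,3])
  i=3: ✗ (no rhs in [3,4])
  i=4: ✗ (no rhs in [4,5])
Positions where it holds: {} → 0.

0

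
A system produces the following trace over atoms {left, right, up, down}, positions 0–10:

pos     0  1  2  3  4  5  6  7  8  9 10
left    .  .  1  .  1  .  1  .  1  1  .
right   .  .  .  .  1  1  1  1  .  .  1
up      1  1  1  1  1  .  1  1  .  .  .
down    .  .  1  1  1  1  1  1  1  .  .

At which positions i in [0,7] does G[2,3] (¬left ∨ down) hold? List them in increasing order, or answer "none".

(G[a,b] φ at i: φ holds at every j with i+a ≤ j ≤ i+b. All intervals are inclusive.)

0, 1, 2, 3, 4, 5

Evaluate at each i in [0,7]:
  i=0: ✓ (all of [2,3])
  i=1: ✓ (all of [3,4])
  i=2: ✓ (all of [4,5])
  i=3: ✓ (all of [5,6])
  i=4: ✓ (all of [6,7])
  i=5: ✓ (all of [7,8])
  i=6: ✗ (fails at j=9)
  i=7: ✗ (fails at j=9)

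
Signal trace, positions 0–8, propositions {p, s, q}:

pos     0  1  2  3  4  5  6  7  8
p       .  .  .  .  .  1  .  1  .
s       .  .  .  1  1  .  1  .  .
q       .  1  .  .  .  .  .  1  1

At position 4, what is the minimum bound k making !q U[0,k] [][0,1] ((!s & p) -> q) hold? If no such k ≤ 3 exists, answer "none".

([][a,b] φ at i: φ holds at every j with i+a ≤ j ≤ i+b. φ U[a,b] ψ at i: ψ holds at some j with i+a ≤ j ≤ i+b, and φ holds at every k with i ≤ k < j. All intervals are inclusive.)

2

Need earliest j ≥ 4 with [][0,1] ((!s & p) -> q), and !q at every k in [4,j-1].
  j=4: rhs fails.
  j=5: rhs fails.
  j=6: rhs holds; lhs holds on [4,5]. k = 2.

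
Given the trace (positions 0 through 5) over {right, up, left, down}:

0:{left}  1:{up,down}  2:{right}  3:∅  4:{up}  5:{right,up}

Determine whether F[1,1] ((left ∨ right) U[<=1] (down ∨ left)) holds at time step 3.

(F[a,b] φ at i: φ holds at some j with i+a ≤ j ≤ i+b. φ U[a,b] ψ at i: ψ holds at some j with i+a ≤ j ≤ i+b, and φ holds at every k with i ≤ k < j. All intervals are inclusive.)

Does not hold

Check ((left ∨ right) U[<=1] (down ∨ left)) at each j in [4,4]:
  j=4: fails
No position in the window satisfies it → formula fails.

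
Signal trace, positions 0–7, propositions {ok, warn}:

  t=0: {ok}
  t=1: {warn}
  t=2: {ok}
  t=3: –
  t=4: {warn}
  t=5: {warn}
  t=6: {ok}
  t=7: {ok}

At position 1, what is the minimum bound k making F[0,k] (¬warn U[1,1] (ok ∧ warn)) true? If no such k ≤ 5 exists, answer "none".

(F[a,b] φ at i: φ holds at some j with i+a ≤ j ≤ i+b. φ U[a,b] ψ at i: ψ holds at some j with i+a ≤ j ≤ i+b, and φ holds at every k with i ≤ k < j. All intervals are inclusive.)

Scan j = 1,2,… for (¬warn U[1,1] (ok ∧ warn)):
  j=1: fails
  j=2: fails
  j=3: fails
  j=4: fails
  j=5: fails
  j=6: fails
No j in [1,6] satisfies it → none.

none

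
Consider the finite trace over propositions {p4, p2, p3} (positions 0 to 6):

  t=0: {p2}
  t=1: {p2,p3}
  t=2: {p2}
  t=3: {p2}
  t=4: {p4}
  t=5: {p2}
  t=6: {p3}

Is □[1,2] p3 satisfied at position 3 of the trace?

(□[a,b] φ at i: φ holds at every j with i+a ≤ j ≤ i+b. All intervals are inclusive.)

No

Check p3 at every j in [4,5]:
  j=4: false
  j=5: false
Fails at j=4 → formula fails.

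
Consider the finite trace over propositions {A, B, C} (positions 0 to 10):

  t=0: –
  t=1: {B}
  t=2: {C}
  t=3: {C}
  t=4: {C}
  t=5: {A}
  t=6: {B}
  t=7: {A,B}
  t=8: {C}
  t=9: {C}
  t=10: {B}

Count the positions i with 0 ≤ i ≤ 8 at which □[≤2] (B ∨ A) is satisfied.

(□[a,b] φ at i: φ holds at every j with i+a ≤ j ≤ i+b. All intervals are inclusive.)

1

Evaluate at each i in [0,8]:
  i=0: ✗ (fails at j=0)
  i=1: ✗ (fails at j=2)
  i=2: ✗ (fails at j=2)
  i=3: ✗ (fails at j=3)
  i=4: ✗ (fails at j=4)
  i=5: ✓ (all of [5,7])
  i=6: ✗ (fails at j=8)
  i=7: ✗ (fails at j=8)
  i=8: ✗ (fails at j=8)
Positions where it holds: {5} → 1.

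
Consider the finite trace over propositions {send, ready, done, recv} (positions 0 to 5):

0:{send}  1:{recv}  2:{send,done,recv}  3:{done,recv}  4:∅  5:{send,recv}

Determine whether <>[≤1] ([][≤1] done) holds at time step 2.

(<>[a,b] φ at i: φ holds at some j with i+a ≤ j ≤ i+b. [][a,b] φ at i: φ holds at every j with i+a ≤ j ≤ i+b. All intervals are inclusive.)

Yes

Check [][≤1] done at each j in [2,3]:
  j=2: holds on [2,3]
  j=3: fails at 4
Found at j=2 → formula holds.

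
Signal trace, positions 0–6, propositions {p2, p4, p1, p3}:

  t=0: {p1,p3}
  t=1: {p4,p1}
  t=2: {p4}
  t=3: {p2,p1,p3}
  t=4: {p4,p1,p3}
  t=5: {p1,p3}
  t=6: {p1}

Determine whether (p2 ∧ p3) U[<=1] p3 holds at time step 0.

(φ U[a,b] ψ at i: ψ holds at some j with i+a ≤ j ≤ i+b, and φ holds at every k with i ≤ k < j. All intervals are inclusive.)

True

Need some j in [0,1] with p3, and (p2 ∧ p3) at every k in [0,j-1].
  j=0: p3 holds; no prefix to check → satisfied.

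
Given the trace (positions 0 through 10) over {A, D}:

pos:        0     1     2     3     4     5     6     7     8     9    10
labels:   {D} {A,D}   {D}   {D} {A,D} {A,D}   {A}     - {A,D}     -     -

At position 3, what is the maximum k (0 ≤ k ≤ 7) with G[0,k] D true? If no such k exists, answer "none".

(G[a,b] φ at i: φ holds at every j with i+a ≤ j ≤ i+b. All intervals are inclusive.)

2

D must hold from j=3 onward; find where it first fails.
  j=3: holds
  j=4: holds
  j=5: holds
  j=6: fails
Holds on [3,5], so largest k = 2.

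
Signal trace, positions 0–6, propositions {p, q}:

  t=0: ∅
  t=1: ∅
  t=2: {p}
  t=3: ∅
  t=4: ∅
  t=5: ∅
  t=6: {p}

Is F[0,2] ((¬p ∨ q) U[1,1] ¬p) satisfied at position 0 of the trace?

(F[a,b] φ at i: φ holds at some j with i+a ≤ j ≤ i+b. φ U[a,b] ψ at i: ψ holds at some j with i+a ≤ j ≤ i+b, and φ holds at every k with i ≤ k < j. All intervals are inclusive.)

Check ((¬p ∨ q) U[1,1] ¬p) at each j in [0,2]:
  j=0: holds
  j=1: fails
  j=2: fails
Found at j=0 → formula holds.

True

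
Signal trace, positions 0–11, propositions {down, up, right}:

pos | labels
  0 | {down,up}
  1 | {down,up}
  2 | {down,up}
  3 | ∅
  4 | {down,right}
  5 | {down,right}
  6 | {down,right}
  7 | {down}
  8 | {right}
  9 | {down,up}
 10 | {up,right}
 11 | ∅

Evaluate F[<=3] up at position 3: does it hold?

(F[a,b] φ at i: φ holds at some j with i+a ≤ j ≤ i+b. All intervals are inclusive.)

False

Check up at each j in [3,6]:
  j=3: false
  j=4: false
  j=5: false
  j=6: false
No position in the window satisfies it → formula fails.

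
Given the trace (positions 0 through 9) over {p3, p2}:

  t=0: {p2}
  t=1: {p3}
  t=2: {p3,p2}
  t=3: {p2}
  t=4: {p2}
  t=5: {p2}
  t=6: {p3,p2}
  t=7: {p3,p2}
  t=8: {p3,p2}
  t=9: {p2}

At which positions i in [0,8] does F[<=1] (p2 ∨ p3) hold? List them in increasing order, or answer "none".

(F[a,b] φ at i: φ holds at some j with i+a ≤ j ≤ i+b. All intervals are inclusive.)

0, 1, 2, 3, 4, 5, 6, 7, 8

Evaluate at each i in [0,8]:
  i=0: ✓ (witness j=0)
  i=1: ✓ (witness j=1)
  i=2: ✓ (witness j=2)
  i=3: ✓ (witness j=3)
  i=4: ✓ (witness j=4)
  i=5: ✓ (witness j=5)
  i=6: ✓ (witness j=6)
  i=7: ✓ (witness j=7)
  i=8: ✓ (witness j=8)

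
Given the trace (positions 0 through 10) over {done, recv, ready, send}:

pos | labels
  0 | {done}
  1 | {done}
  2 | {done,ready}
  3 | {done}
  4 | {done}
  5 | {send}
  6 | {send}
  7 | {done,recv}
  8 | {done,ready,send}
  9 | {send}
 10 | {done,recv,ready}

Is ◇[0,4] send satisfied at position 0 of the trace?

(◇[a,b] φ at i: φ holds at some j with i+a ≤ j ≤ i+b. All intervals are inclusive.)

Check send at each j in [0,4]:
  j=0: false
  j=1: false
  j=2: false
  j=3: false
  j=4: false
No position in the window satisfies it → formula fails.

No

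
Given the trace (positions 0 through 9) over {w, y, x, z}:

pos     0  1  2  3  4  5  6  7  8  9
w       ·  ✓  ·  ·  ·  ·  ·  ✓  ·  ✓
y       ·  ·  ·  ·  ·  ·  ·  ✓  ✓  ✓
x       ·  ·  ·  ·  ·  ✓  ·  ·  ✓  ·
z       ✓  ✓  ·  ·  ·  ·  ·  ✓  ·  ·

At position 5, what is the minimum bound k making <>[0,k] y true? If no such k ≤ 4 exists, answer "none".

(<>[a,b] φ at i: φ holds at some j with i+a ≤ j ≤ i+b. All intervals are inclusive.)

Scan j = 5,6,… for y:
  j=5: fails
  j=6: fails
  j=7: holds
First hit at j=7, so smallest k = 7-5 = 2.

2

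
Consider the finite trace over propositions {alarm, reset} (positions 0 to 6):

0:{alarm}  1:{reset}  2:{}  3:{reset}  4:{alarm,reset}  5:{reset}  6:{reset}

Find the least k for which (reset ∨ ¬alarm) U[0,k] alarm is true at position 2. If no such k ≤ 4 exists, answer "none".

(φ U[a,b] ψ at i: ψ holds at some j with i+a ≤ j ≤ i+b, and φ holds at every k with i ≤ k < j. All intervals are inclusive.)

Need earliest j ≥ 2 with alarm, and (reset ∨ ¬alarm) at every k in [2,j-1].
  j=2: rhs fails.
  j=3: rhs fails.
  j=4: rhs holds; lhs holds on [2,3]. k = 2.

2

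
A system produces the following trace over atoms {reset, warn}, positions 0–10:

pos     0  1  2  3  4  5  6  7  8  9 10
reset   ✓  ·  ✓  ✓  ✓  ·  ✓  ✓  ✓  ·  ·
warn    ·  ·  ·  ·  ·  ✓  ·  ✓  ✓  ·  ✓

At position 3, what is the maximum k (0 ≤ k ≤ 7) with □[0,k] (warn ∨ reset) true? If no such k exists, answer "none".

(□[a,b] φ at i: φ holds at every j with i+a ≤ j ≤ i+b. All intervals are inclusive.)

5

(warn ∨ reset) must hold from j=3 onward; find where it first fails.
  j=3: holds
  j=4: holds
  j=5: holds
  j=6: holds
  j=7: holds
  j=8: holds
  j=9: fails
Holds on [3,8], so largest k = 5.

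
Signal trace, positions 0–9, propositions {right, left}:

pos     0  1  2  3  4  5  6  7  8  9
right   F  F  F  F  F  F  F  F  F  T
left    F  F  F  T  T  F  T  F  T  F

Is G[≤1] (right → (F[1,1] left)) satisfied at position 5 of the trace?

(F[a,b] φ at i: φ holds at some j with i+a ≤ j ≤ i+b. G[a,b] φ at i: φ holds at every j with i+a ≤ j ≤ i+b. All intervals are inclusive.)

Check (right → (F[1,1] left)) at every j in [5,6]:
  j=5: antecedent false → ✓
  j=6: antecedent false → ✓
All positions satisfy it → formula holds.

True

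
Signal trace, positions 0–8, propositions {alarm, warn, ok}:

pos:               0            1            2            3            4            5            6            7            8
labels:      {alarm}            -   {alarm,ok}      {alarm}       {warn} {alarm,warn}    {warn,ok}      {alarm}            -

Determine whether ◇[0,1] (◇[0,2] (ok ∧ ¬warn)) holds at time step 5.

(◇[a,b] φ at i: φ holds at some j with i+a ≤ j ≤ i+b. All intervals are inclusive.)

Does not hold

Check ◇[0,2] (ok ∧ ¬warn) at each j in [5,6]:
  j=5: fails (none in [5,7])
  j=6: fails (none in [6,8])
No position in the window satisfies it → formula fails.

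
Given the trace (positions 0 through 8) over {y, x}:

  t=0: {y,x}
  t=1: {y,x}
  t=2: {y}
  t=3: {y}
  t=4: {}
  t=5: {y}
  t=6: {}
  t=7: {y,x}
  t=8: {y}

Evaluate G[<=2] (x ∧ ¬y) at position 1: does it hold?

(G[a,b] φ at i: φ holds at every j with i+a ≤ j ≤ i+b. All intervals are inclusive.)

Check (x ∧ ¬y) at every j in [1,3]:
  j=1: false
  j=2: false
  j=3: false
Fails at j=1 → formula fails.

Does not hold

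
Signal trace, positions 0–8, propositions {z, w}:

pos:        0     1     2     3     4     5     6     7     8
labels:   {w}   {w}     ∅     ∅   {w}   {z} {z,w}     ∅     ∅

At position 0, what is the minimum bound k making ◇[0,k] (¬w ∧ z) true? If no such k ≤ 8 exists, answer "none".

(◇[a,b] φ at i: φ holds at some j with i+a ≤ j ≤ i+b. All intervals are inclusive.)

Scan j = 0,1,… for (¬w ∧ z):
  j=0: fails
  j=1: fails
  j=2: fails
  j=3: fails
  j=4: fails
  j=5: holds
First hit at j=5, so smallest k = 5-0 = 5.

5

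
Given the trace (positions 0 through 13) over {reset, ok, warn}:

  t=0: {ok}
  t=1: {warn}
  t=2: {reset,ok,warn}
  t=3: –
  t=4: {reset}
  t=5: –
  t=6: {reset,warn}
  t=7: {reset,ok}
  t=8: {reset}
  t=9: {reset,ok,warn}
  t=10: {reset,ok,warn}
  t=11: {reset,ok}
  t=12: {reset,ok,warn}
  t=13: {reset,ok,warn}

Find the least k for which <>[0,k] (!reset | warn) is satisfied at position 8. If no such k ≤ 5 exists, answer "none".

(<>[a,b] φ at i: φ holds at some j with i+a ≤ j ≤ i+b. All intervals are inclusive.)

1

Scan j = 8,9,… for (!reset | warn):
  j=8: fails
  j=9: holds
First hit at j=9, so smallest k = 9-8 = 1.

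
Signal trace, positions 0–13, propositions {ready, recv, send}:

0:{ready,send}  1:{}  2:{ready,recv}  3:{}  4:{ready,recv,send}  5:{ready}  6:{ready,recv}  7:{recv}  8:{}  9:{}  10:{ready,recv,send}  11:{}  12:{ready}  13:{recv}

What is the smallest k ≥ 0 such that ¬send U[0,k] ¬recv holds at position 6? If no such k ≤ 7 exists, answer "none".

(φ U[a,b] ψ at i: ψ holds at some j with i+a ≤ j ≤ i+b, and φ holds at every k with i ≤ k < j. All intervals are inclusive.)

2

Need earliest j ≥ 6 with ¬recv, and ¬send at every k in [6,j-1].
  j=6: rhs fails.
  j=7: rhs fails.
  j=8: rhs holds; lhs holds on [6,7]. k = 2.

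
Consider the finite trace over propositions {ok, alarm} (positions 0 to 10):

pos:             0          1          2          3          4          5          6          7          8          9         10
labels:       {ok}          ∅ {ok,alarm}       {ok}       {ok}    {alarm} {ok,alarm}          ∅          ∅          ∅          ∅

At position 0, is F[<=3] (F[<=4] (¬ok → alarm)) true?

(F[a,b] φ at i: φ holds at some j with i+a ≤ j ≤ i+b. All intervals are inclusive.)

Check F[<=4] (¬ok → alarm) at each j in [0,3]:
  j=0: holds (witness at 0)
  j=1: holds (witness at 2)
  j=2: holds (witness at 2)
  j=3: holds (witness at 3)
Found at j=0 → formula holds.

True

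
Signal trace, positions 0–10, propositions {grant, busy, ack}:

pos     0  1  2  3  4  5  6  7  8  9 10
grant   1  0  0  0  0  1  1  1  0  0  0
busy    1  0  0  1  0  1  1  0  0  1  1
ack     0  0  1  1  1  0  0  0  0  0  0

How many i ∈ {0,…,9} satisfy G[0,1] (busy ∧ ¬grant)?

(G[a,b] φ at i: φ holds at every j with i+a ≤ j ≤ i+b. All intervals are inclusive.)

Evaluate at each i in [0,9]:
  i=0: ✗ (fails at j=0)
  i=1: ✗ (fails at j=1)
  i=2: ✗ (fails at j=2)
  i=3: ✗ (fails at j=4)
  i=4: ✗ (fails at j=4)
  i=5: ✗ (fails at j=5)
  i=6: ✗ (fails at j=6)
  i=7: ✗ (fails at j=7)
  i=8: ✗ (fails at j=8)
  i=9: ✓ (all of [9,10])
Positions where it holds: {9} → 1.

1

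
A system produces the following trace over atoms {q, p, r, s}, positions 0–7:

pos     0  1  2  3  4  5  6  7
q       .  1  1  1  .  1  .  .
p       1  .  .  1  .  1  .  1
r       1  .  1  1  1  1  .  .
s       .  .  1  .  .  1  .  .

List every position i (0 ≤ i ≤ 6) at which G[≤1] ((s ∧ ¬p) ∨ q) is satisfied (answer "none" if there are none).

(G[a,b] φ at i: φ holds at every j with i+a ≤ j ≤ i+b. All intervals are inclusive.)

1, 2

Evaluate at each i in [0,6]:
  i=0: ✗ (fails at j=0)
  i=1: ✓ (all of [1,2])
  i=2: ✓ (all of [2,3])
  i=3: ✗ (fails at j=4)
  i=4: ✗ (fails at j=4)
  i=5: ✗ (fails at j=6)
  i=6: ✗ (fails at j=6)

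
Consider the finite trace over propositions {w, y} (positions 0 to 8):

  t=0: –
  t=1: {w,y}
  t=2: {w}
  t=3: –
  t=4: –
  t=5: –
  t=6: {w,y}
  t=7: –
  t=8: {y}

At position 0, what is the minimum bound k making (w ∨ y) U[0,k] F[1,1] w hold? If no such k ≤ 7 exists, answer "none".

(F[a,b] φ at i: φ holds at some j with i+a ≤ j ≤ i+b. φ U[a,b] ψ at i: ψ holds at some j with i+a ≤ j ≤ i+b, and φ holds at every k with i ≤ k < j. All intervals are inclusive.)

Need earliest j ≥ 0 with F[1,1] w, and (w ∨ y) at every k in [0,j-1].
  j=0: rhs holds (empty prefix). k = 0.

0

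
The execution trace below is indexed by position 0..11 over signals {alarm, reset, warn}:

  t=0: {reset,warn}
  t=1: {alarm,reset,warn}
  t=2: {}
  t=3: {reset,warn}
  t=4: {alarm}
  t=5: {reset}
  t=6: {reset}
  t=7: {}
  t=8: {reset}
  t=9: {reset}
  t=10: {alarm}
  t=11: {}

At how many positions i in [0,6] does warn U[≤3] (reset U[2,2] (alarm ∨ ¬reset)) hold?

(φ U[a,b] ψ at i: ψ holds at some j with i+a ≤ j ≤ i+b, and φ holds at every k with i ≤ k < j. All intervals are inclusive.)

2

Evaluate at each i in [0,6]:
  i=0: ✓ (rhs at j=0)
  i=1: ✗ (no rhs in [1,4])
  i=2: ✗ (lhs fails at k=2 before rhs at j=5)
  i=3: ✗ (lhs fails at k=4 before rhs at j=5)
  i=4: ✗ (lhs fails at k=4 before rhs at j=5)
  i=5: ✓ (rhs at j=5)
  i=6: ✗ (lhs fails at k=6 before rhs at j=8)
Positions where it holds: {0, 5} → 2.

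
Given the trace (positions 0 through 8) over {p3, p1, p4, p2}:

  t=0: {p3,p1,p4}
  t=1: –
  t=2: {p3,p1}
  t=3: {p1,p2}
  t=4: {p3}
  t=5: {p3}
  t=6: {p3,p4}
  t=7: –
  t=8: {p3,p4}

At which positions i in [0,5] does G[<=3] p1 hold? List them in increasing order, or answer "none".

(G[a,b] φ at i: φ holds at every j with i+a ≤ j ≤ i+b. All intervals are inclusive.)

none

Evaluate at each i in [0,5]:
  i=0: ✗ (fails at j=1)
  i=1: ✗ (fails at j=1)
  i=2: ✗ (fails at j=4)
  i=3: ✗ (fails at j=4)
  i=4: ✗ (fails at j=4)
  i=5: ✗ (fails at j=5)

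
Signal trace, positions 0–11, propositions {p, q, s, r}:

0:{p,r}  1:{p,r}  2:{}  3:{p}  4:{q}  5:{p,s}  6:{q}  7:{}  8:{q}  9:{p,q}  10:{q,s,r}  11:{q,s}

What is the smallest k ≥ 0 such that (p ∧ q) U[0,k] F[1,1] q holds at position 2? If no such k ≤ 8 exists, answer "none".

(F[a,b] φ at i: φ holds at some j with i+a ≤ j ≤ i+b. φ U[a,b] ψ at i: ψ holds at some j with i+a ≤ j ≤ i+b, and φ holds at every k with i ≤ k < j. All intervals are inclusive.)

Need earliest j ≥ 2 with F[1,1] q, and (p ∧ q) at every k in [2,j-1].
  j=2: rhs fails.
  j=3: rhs holds but lhs fails at k=2.
  j=4: rhs fails.
  j=5: rhs holds but lhs fails at k=2.
  j=6: rhs fails.
  j=7: rhs holds but lhs fails at k=2.
  j=8: rhs holds but lhs fails at k=2.
  j=9: rhs holds but lhs fails at k=2.
  j=10: rhs holds but lhs fails at k=2.
No witness within the range → none.

none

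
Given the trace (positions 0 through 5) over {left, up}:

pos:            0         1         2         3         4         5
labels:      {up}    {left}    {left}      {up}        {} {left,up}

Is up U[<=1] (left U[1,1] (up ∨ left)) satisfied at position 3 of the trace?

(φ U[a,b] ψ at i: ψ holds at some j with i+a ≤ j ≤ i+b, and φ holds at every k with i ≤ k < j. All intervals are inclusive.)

False

Need some j in [3,4] with (left U[1,1] (up ∨ left)), and up at every k in [3,j-1].
  j=3: (left U[1,1] (up ∨ left)) — fails.
  j=4: (left U[1,1] (up ∨ left)) — fails.
No j in the window works → until fails.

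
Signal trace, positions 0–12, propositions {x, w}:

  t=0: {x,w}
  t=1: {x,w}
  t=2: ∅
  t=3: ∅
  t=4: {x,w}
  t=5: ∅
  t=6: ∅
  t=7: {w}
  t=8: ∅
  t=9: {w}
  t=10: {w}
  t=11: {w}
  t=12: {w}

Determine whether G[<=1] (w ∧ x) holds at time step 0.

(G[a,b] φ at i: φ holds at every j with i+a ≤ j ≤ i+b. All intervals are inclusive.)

Yes

Check (w ∧ x) at every j in [0,1]:
  j=0: true
  j=1: true
All positions satisfy it → formula holds.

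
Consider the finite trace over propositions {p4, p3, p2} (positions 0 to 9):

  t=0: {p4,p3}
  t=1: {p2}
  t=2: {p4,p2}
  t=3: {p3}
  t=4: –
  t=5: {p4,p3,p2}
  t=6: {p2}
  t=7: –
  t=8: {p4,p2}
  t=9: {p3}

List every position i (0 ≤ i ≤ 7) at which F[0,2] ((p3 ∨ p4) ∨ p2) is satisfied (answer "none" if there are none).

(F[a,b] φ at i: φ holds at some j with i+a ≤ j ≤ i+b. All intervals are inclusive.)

Evaluate at each i in [0,7]:
  i=0: ✓ (witness j=0)
  i=1: ✓ (witness j=1)
  i=2: ✓ (witness j=2)
  i=3: ✓ (witness j=3)
  i=4: ✓ (witness j=5)
  i=5: ✓ (witness j=5)
  i=6: ✓ (witness j=6)
  i=7: ✓ (witness j=8)

0, 1, 2, 3, 4, 5, 6, 7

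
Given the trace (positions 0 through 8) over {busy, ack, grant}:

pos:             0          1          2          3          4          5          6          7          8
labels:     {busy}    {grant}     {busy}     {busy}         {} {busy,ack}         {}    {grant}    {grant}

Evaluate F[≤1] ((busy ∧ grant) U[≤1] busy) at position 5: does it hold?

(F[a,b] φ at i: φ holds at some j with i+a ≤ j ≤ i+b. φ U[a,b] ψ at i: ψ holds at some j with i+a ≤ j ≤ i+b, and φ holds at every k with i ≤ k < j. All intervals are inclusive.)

Yes

Check ((busy ∧ grant) U[≤1] busy) at each j in [5,6]:
  j=5: holds
  j=6: fails
Found at j=5 → formula holds.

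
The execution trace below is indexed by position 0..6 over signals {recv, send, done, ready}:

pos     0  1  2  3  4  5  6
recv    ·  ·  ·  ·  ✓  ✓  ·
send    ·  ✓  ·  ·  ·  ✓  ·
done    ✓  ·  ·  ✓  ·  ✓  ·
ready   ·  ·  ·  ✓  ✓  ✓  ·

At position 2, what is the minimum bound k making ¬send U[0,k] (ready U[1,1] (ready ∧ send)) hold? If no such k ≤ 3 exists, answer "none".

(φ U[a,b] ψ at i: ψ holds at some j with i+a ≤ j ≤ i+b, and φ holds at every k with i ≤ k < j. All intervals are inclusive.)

Need earliest j ≥ 2 with (ready U[1,1] (ready ∧ send)), and ¬send at every k in [2,j-1].
  j=2: rhs fails.
  j=3: rhs fails.
  j=4: rhs holds; lhs holds on [2,3]. k = 2.

2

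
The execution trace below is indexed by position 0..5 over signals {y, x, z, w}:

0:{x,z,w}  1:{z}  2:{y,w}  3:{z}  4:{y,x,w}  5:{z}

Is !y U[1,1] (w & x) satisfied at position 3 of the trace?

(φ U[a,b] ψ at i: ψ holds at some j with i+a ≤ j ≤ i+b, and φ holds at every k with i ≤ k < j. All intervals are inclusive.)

True

Need some j in [4,4] with (w & x), and !y at every k in [3,j-1].
  j=4: (w & x) holds; !y holds at every k in [3,3] → satisfied.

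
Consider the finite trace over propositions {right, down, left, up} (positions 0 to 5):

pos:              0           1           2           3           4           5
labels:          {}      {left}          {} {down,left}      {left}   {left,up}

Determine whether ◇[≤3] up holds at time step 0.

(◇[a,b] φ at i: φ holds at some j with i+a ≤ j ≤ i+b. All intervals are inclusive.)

False

Check up at each j in [0,3]:
  j=0: false
  j=1: false
  j=2: false
  j=3: false
No position in the window satisfies it → formula fails.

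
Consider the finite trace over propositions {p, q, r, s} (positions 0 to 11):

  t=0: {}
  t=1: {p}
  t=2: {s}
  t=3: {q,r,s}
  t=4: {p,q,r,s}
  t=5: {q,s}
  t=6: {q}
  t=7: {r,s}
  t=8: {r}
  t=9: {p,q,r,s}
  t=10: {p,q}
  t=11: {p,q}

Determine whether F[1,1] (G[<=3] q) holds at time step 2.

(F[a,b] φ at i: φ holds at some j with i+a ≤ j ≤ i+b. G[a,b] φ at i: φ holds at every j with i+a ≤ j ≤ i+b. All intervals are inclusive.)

Check G[<=3] q at each j in [3,3]:
  j=3: holds on [3,6]
Found at j=3 → formula holds.

True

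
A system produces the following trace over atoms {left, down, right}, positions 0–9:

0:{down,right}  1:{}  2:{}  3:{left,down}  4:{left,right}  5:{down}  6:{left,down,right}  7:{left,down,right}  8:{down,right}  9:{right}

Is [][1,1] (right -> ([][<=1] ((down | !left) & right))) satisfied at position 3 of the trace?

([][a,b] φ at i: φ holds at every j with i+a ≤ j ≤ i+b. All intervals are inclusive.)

Check (right -> ([][<=1] ((down | !left) & right))) at every j in [4,4]:
  j=4: antecedent true; consequent fails at 4 → ✗
Fails at j=4 → formula fails.

Does not hold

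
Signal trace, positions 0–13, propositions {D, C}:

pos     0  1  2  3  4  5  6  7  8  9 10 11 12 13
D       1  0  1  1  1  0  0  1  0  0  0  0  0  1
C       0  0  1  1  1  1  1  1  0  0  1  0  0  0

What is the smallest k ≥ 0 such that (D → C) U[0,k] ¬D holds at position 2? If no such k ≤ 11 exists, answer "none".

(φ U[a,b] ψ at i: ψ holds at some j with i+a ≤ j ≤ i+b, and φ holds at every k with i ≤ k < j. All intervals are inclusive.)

3

Need earliest j ≥ 2 with ¬D, and (D → C) at every k in [2,j-1].
  j=2: rhs fails.
  j=3: rhs fails.
  j=4: rhs fails.
  j=5: rhs holds; lhs holds on [2,4]. k = 3.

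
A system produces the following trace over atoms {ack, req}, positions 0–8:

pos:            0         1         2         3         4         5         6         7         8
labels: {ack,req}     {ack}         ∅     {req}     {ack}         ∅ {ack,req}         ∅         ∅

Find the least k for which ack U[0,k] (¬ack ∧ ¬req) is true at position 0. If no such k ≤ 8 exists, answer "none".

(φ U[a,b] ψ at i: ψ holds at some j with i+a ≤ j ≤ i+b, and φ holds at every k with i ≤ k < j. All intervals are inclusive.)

Need earliest j ≥ 0 with (¬ack ∧ ¬req), and ack at every k in [0,j-1].
  j=0: rhs fails.
  j=1: rhs fails.
  j=2: rhs holds; lhs holds on [0,1]. k = 2.

2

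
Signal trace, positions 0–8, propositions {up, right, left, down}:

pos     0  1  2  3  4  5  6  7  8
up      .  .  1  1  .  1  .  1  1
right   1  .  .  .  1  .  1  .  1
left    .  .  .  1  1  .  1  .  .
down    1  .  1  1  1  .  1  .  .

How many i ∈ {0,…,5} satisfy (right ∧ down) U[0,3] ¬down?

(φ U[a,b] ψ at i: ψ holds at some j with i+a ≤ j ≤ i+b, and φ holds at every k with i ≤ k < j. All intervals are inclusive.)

4

Evaluate at each i in [0,5]:
  i=0: ✓ (rhs at j=1; lhs holds on [0,0])
  i=1: ✓ (rhs at j=1)
  i=2: ✗ (lhs fails at k=2 before rhs at j=5)
  i=3: ✗ (lhs fails at k=3 before rhs at j=5)
  i=4: ✓ (rhs at j=5; lhs holds on [4,4])
  i=5: ✓ (rhs at j=5)
Positions where it holds: {0, 1, 4, 5} → 4.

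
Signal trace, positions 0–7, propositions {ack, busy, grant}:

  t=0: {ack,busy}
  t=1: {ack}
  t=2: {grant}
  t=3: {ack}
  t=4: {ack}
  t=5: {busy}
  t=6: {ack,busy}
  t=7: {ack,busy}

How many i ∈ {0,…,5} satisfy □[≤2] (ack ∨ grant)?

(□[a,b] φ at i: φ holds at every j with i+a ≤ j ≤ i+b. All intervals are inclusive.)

Evaluate at each i in [0,5]:
  i=0: ✓ (all of [0,2])
  i=1: ✓ (all of [1,3])
  i=2: ✓ (all of [2,4])
  i=3: ✗ (fails at j=5)
  i=4: ✗ (fails at j=5)
  i=5: ✗ (fails at j=5)
Positions where it holds: {0, 1, 2} → 3.

3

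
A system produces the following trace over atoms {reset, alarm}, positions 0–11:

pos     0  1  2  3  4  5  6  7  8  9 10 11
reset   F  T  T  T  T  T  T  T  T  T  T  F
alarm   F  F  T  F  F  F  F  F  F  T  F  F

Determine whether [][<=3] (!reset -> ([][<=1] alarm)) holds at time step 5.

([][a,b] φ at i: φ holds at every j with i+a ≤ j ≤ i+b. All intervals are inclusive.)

Check (!reset -> ([][<=1] alarm)) at every j in [5,8]:
  j=5: antecedent false → ✓
  j=6: antecedent false → ✓
  j=7: antecedent false → ✓
  j=8: antecedent false → ✓
All positions satisfy it → formula holds.

Yes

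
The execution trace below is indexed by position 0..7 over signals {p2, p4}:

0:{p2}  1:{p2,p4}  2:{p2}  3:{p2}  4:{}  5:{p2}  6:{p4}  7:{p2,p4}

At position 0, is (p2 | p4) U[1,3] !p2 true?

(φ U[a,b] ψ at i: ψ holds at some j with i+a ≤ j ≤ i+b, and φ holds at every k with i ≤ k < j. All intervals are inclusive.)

No

Need some j in [1,3] with !p2, and (p2 | p4) at every k in [0,j-1].
  j=1: !p2 false.
  j=2: !p2 false.
  j=3: !p2 false.
No j in the window works → until fails.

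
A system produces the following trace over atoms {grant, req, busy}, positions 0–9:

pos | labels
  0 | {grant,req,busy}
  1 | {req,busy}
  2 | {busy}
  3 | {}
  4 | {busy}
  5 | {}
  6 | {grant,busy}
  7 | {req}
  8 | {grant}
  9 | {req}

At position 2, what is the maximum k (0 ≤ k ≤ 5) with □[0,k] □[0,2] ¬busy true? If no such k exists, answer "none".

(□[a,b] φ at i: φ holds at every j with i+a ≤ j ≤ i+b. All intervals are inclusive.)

none

□[0,2] ¬busy must hold from j=2 onward; find where it first fails.
  j=2: fails → no k works.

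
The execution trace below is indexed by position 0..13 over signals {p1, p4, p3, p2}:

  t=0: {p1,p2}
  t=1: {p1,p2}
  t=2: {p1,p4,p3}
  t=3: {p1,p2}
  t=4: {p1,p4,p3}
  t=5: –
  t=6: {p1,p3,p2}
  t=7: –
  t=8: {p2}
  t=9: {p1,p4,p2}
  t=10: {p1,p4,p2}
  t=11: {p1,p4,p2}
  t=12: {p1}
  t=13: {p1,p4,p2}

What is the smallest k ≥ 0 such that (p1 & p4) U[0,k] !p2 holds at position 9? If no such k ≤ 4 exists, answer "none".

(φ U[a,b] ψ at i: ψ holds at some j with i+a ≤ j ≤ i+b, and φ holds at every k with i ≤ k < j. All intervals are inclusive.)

3

Need earliest j ≥ 9 with !p2, and (p1 & p4) at every k in [9,j-1].
  j=9: rhs fails.
  j=10: rhs fails.
  j=11: rhs fails.
  j=12: rhs holds; lhs holds on [9,11]. k = 3.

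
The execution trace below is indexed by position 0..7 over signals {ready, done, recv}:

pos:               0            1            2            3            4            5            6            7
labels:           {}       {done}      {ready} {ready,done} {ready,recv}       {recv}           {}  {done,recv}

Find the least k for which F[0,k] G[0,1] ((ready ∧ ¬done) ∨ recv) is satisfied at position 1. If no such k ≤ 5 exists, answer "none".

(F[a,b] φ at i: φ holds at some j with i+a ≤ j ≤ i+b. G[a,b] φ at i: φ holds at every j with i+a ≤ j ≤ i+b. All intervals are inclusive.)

Scan j = 1,2,… for G[0,1] ((ready ∧ ¬done) ∨ recv):
  j=1: fails
  j=2: fails
  j=3: fails
  j=4: holds
First hit at j=4, so smallest k = 4-1 = 3.

3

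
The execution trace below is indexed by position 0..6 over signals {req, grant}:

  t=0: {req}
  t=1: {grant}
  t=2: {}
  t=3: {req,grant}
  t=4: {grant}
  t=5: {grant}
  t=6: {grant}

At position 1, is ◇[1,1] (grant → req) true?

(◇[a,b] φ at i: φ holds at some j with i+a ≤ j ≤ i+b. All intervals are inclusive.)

True

Check (grant → req) at each j in [2,2]:
  j=2: true
Found at j=2 → formula holds.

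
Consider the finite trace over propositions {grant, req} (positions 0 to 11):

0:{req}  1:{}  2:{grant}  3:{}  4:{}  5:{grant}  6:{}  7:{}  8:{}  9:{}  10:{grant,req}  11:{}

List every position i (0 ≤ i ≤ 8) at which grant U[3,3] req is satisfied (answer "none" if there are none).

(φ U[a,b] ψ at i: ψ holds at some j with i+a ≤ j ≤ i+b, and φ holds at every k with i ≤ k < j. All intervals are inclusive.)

Evaluate at each i in [0,8]:
  i=0: ✗ (no rhs in [3,3])
  i=1: ✗ (no rhs in [4,4])
  i=2: ✗ (no rhs in [5,5])
  i=3: ✗ (no rhs in [6,6])
  i=4: ✗ (no rhs in [7,7])
  i=5: ✗ (no rhs in [8,8])
  i=6: ✗ (no rhs in [9,9])
  i=7: ✗ (lhs fails at k=7 before rhs at j=10)
  i=8: ✗ (no rhs in [11,11])

none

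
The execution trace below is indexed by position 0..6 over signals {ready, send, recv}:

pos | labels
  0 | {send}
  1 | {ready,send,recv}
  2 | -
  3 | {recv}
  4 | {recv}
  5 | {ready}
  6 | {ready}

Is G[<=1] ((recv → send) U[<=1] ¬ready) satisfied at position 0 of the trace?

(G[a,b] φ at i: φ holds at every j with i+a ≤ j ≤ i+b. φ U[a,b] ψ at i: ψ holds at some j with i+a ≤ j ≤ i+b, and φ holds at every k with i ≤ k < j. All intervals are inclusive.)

Check ((recv → send) U[<=1] ¬ready) at every j in [0,1]:
  j=0: holds
  j=1: holds
All positions satisfy it → formula holds.

True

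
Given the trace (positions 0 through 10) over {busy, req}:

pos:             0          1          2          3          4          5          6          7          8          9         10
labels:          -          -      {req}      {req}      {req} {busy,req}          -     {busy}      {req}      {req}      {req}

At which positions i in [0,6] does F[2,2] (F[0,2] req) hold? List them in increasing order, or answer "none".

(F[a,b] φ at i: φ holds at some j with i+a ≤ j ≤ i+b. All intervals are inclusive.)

0, 1, 2, 3, 4, 5, 6

Evaluate at each i in [0,6]:
  i=0: ✓ (witness j=2)
  i=1: ✓ (witness j=3)
  i=2: ✓ (witness j=4)
  i=3: ✓ (witness j=5)
  i=4: ✓ (witness j=6)
  i=5: ✓ (witness j=7)
  i=6: ✓ (witness j=8)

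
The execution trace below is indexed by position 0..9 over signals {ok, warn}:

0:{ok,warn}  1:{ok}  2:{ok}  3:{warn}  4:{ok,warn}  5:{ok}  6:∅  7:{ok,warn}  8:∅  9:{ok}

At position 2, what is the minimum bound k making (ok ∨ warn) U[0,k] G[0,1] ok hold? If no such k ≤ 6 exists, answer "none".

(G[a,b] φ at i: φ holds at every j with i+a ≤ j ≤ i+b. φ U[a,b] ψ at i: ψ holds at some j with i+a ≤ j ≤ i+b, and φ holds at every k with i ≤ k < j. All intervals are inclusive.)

2

Need earliest j ≥ 2 with G[0,1] ok, and (ok ∨ warn) at every k in [2,j-1].
  j=2: rhs fails.
  j=3: rhs fails.
  j=4: rhs holds; lhs holds on [2,3]. k = 2.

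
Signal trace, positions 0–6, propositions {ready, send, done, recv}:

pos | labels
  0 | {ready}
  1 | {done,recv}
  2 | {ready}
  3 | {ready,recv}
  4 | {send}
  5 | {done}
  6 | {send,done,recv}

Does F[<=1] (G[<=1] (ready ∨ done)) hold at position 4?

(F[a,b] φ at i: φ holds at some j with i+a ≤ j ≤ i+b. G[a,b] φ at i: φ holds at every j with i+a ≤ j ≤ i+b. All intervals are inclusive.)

Check G[<=1] (ready ∨ done) at each j in [4,5]:
  j=4: fails at 4
  j=5: holds on [5,6]
Found at j=5 → formula holds.

Holds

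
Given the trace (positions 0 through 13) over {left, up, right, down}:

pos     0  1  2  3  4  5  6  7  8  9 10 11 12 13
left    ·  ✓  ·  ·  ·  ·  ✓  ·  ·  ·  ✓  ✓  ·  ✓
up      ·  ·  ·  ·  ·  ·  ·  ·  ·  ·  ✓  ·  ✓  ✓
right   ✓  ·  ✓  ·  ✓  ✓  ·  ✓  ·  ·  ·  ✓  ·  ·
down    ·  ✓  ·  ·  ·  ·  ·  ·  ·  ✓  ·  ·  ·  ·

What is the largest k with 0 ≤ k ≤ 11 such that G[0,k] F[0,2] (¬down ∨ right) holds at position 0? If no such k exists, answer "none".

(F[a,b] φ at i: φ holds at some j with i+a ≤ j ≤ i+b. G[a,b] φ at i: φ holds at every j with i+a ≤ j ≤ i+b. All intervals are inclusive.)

11

F[0,2] (¬down ∨ right) must hold from j=0 onward; find where it first fails.
  j=0: holds
  j=1: holds
  j=2: holds
  j=3: holds
  j=4: holds
  j=5: holds
  j=6: holds
  j=7: holds
  j=8: holds
  j=9: holds
  j=10: holds
  j=11: holds
Holds through j=11; largest k = 11.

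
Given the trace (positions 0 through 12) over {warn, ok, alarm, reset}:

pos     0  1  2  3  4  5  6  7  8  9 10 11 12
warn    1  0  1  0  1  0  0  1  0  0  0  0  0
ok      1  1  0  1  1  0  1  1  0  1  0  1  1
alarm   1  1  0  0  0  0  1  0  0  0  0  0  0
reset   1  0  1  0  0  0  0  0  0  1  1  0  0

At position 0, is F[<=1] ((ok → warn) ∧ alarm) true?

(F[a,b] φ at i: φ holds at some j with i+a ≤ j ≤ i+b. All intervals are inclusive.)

Yes

Check ((ok → warn) ∧ alarm) at each j in [0,1]:
  j=0: true
  j=1: false
Found at j=0 → formula holds.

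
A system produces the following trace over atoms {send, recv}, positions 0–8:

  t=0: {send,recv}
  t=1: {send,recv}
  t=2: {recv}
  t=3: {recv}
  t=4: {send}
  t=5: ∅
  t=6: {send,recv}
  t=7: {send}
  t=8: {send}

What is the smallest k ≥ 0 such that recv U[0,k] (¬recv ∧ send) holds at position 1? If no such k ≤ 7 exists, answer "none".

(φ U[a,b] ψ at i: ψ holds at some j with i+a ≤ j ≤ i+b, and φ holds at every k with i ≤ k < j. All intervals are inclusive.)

3

Need earliest j ≥ 1 with (¬recv ∧ send), and recv at every k in [1,j-1].
  j=1: rhs fails.
  j=2: rhs fails.
  j=3: rhs fails.
  j=4: rhs holds; lhs holds on [1,3]. k = 3.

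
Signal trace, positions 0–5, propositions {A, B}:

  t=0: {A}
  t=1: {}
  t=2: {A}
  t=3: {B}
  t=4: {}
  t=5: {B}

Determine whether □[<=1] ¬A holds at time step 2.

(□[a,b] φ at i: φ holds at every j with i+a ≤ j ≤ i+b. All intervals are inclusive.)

Check ¬A at every j in [2,3]:
  j=2: false
  j=3: true
Fails at j=2 → formula fails.

False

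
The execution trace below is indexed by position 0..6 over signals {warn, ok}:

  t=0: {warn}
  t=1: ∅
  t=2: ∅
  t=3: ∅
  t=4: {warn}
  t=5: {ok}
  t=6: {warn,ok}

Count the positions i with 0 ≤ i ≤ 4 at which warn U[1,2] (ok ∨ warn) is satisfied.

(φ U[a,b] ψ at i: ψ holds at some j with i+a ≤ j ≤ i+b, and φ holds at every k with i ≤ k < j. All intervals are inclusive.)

Evaluate at each i in [0,4]:
  i=0: ✗ (no rhs in [1,2])
  i=1: ✗ (no rhs in [2,3])
  i=2: ✗ (lhs fails at k=2 before rhs at j=4)
  i=3: ✗ (lhs fails at k=3 before rhs at j=4)
  i=4: ✓ (rhs at j=5; lhs holds on [4,4])
Positions where it holds: {4} → 1.

1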